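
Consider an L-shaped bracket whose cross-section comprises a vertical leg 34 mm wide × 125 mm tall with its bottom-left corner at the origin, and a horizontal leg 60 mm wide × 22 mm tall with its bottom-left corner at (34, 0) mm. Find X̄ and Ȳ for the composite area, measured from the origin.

vertical leg: A = 34 × 125 = 4250.00, centroid at (17.00, 62.50).
horizontal leg: A = 60 × 22 = 1320.00, centroid at (64.00, 11.00).
ΣA = 5570.00 mm², ΣAX̄ = 156730.00 mm³, ΣAȲ = 280145.00 mm³.
X̄ = 156730.00/5570.00 = 28.14 mm; Ȳ = 280145.00/5570.00 = 50.30 mm.

X̄ = 28.14 mm, Ȳ = 50.30 mm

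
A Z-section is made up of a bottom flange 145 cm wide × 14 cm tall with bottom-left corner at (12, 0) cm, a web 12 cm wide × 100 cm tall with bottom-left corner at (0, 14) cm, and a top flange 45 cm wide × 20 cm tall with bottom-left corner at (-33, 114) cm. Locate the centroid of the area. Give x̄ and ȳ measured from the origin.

x̄ = 40.99 cm, ȳ = 49.06 cm

Part | A | x̄ᵢ | ȳᵢ | A·x̄ᵢ | A·ȳᵢ
bottom flange | 2030.00 | 84.50 | 7.00 | 171535.00 | 14210.00
web | 1200.00 | 6.00 | 64.00 | 7200.00 | 76800.00
top flange | 900.00 | -10.50 | 124.00 | -9450.00 | 111600.00
Σ | 4130.00 |  |  | 169285.00 | 202610.00
x̄ = 169285.00 / 4130.00 = 40.99 cm
ȳ = 202610.00 / 4130.00 = 49.06 cm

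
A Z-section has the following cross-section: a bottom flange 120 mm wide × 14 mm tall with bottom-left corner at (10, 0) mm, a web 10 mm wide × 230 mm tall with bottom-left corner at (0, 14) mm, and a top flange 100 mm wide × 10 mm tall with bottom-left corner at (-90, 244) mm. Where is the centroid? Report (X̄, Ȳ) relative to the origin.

bottom flange: A = 120 × 14 = 1680.00, centroid at (70.00, 7.00).
web: A = 10 × 230 = 2300.00, centroid at (5.00, 129.00).
top flange: A = 100 × 10 = 1000.00, centroid at (-40.00, 249.00).
ΣA = 4980.00 mm², ΣAX̄ = 89100.00 mm³, ΣAȲ = 557460.00 mm³.
X̄ = 89100.00/4980.00 = 17.89 mm; Ȳ = 557460.00/4980.00 = 111.94 mm.

X̄ = 17.89 mm, Ȳ = 111.94 mm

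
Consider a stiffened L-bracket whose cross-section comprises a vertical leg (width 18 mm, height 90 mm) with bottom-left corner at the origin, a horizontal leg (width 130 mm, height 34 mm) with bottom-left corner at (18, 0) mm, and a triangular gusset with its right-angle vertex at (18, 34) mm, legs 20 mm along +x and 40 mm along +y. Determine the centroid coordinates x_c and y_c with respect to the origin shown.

x_c = 60.76 mm, y_c = 25.93 mm

vertical leg: A = 18 × 90 = 1620.00, centroid at (9.00, 45.00).
horizontal leg: A = 130 × 34 = 4420.00, centroid at (83.00, 17.00).
gusset: A = ½·20·40 = 400.00, centroid at (24.67, 47.33).
ΣA = 6440.00 mm²
ΣAx_c = (1620.00)(9.00) + (4420.00)(83.00) + (400.00)(24.67) = 391306.67 mm³
ΣAy_c = (1620.00)(45.00) + (4420.00)(17.00) + (400.00)(47.33) = 166973.33 mm³
x_c = 391306.67 / 6440.00 = 60.76 mm
y_c = 166973.33 / 6440.00 = 25.93 mm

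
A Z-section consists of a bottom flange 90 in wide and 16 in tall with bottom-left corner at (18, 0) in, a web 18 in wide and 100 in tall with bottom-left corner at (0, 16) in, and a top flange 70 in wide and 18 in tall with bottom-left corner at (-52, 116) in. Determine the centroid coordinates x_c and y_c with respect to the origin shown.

Part | A | x̄ᵢ | ȳᵢ | A·x̄ᵢ | A·ȳᵢ
bottom flange | 1440.00 | 63.00 | 8.00 | 90720.00 | 11520.00
web | 1800.00 | 9.00 | 66.00 | 16200.00 | 118800.00
top flange | 1260.00 | -17.00 | 125.00 | -21420.00 | 157500.00
Σ | 4500.00 |  |  | 85500.00 | 287820.00
x_c = 85500.00 / 4500.00 = 19.00 in
y_c = 287820.00 / 4500.00 = 63.96 in

x_c = 19.00 in, y_c = 63.96 in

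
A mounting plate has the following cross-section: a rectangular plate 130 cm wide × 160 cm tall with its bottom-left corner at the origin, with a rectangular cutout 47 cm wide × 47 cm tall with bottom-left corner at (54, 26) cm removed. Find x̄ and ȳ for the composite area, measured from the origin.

x̄ = 63.51 cm, ȳ = 83.62 cm

Part | A | x̄ᵢ | ȳᵢ | A·x̄ᵢ | A·ȳᵢ
plate | 20800.00 | 65.00 | 80.00 | 1352000.00 | 1664000.00
hole | -2209.00 | 77.50 | 49.50 | -171197.50 | -109345.50
Σ | 18591.00 |  |  | 1180802.50 | 1554654.50
x̄ = 1180802.50 / 18591.00 = 63.51 cm
ȳ = 1554654.50 / 18591.00 = 83.62 cm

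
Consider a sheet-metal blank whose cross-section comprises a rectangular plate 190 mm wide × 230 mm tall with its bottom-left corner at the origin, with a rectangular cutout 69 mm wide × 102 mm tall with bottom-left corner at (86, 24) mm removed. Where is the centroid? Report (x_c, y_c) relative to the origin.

x_c = 90.10 mm, y_c = 122.68 mm

plate: A = 190 × 230 = 43700.00, centroid at (95.00, 115.00).
hole: A = −(69 × 102) = -7038.00, centroid at (120.50, 75.00).
ΣA = 36662.00 mm², ΣAx_c = 3303421.00 mm³, ΣAy_c = 4497650.00 mm³.
x_c = 3303421.00/36662.00 = 90.10 mm; y_c = 4497650.00/36662.00 = 122.68 mm.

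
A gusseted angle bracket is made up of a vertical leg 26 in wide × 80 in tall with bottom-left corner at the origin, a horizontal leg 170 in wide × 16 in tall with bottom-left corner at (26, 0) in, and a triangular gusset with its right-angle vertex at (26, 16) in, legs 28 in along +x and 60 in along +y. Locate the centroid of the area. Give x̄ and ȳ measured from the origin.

x̄ = 63.59 in, ȳ = 23.97 in

Part | A | x̄ᵢ | ȳᵢ | A·x̄ᵢ | A·ȳᵢ
vertical leg | 2080.00 | 13.00 | 40.00 | 27040.00 | 83200.00
horizontal leg | 2720.00 | 111.00 | 8.00 | 301920.00 | 21760.00
gusset | 840.00 | 35.33 | 36.00 | 29680.00 | 30240.00
Σ | 5640.00 |  |  | 358640.00 | 135200.00
x̄ = 358640.00 / 5640.00 = 63.59 in
ȳ = 135200.00 / 5640.00 = 23.97 in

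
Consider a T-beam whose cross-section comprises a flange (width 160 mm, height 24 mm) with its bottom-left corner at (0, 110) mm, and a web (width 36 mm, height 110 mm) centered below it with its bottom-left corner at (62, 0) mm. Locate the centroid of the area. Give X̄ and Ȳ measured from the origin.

web: A = 36 × 110 = 3960.00, centroid at (80.00, 55.00).
flange: A = 160 × 24 = 3840.00, centroid at (80.00, 122.00).
ΣA = 7800.00 mm²
ΣAX̄ = (3960.00)(80.00) + (3840.00)(80.00) = 624000.00 mm³
ΣAȲ = (3960.00)(55.00) + (3840.00)(122.00) = 686280.00 mm³
X̄ = 624000.00 / 7800.00 = 80.00 mm
Ȳ = 686280.00 / 7800.00 = 87.98 mm

X̄ = 80.00 mm, Ȳ = 87.98 mm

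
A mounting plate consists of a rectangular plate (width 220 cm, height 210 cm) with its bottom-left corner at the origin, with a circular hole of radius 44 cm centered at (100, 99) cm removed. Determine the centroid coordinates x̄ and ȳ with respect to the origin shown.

plate: A = 220 × 210 = 46200.00, centroid at (110.00, 105.00).
hole: A = −π·44² = -6082.12, centroid at (100.00, 99.00).
ΣA = 40117.88 cm², ΣAx̄ = 4473787.66 cm³, ΣAȳ = 4248869.79 cm³.
x̄ = 4473787.66/40117.88 = 111.52 cm; ȳ = 4248869.79/40117.88 = 105.91 cm.

x̄ = 111.52 cm, ȳ = 105.91 cm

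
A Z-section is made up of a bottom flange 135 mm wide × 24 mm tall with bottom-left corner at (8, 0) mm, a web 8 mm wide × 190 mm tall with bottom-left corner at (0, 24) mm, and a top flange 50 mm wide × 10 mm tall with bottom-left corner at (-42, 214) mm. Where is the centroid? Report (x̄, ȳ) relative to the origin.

bottom flange: A = 135 × 24 = 3240.00, centroid at (75.50, 12.00).
web: A = 8 × 190 = 1520.00, centroid at (4.00, 119.00).
top flange: A = 50 × 10 = 500.00, centroid at (-17.00, 219.00).
ΣA = 5260.00 mm²
ΣAx̄ = (3240.00)(75.50) + (1520.00)(4.00) + (500.00)(-17.00) = 242200.00 mm³
ΣAȳ = (3240.00)(12.00) + (1520.00)(119.00) + (500.00)(219.00) = 329260.00 mm³
x̄ = 242200.00 / 5260.00 = 46.05 mm
ȳ = 329260.00 / 5260.00 = 62.60 mm

x̄ = 46.05 mm, ȳ = 62.60 mm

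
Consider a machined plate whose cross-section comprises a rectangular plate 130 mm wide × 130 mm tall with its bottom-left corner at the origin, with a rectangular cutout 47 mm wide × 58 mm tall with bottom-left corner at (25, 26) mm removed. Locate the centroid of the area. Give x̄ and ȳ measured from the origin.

x̄ = 68.17 mm, ȳ = 66.92 mm

plate: A = 130 × 130 = 16900.00, centroid at (65.00, 65.00).
hole: A = −(47 × 58) = -2726.00, centroid at (48.50, 55.00).
ΣA = 14174.00 mm²
ΣAx̄ = (16900.00)(65.00) + (-2726.00)(48.50) = 966289.00 mm³
ΣAȳ = (16900.00)(65.00) + (-2726.00)(55.00) = 948570.00 mm³
x̄ = 966289.00 / 14174.00 = 68.17 mm
ȳ = 948570.00 / 14174.00 = 66.92 mm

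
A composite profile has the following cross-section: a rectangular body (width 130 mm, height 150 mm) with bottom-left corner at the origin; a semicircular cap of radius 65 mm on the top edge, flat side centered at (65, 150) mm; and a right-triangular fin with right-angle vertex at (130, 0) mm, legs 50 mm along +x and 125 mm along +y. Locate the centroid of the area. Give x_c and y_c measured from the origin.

Part | A | x̄ᵢ | ȳᵢ | A·x̄ᵢ | A·ȳᵢ
rectangular body | 19500.00 | 65.00 | 75.00 | 1267500.00 | 1462500.00
semicircular top | 6636.61 | 65.00 | 177.59 | 431379.94 | 1178575.51
triangular fin | 3125.00 | 146.67 | 41.67 | 458333.33 | 130208.33
Σ | 29261.61 |  |  | 2157213.27 | 2771283.84
x_c = 2157213.27 / 29261.61 = 73.72 mm
y_c = 2771283.84 / 29261.61 = 94.71 mm

x_c = 73.72 mm, y_c = 94.71 mm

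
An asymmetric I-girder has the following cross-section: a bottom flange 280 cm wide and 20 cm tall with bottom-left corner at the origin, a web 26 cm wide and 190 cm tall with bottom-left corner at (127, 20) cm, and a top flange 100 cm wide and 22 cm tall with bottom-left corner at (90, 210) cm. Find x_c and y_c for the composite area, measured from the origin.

x_c = 140.00 cm, y_c = 87.15 cm

bottom flange: A = 280 × 20 = 5600.00, centroid at (140.00, 10.00).
web: A = 26 × 190 = 4940.00, centroid at (140.00, 115.00).
top flange: A = 100 × 22 = 2200.00, centroid at (140.00, 221.00).
ΣA = 12740.00 cm²
ΣAx_c = (5600.00)(140.00) + (4940.00)(140.00) + (2200.00)(140.00) = 1783600.00 cm³
ΣAy_c = (5600.00)(10.00) + (4940.00)(115.00) + (2200.00)(221.00) = 1110300.00 cm³
x_c = 1783600.00 / 12740.00 = 140.00 cm
y_c = 1110300.00 / 12740.00 = 87.15 cm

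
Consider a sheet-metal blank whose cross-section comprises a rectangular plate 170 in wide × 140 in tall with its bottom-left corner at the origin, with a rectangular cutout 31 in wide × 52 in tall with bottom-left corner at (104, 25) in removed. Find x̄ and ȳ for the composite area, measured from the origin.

x̄ = 82.49 in, ȳ = 71.38 in

Part | A | x̄ᵢ | ȳᵢ | A·x̄ᵢ | A·ȳᵢ
plate | 23800.00 | 85.00 | 70.00 | 2023000.00 | 1666000.00
hole | -1612.00 | 119.50 | 51.00 | -192634.00 | -82212.00
Σ | 22188.00 |  |  | 1830366.00 | 1583788.00
x̄ = 1830366.00 / 22188.00 = 82.49 in
ȳ = 1583788.00 / 22188.00 = 71.38 in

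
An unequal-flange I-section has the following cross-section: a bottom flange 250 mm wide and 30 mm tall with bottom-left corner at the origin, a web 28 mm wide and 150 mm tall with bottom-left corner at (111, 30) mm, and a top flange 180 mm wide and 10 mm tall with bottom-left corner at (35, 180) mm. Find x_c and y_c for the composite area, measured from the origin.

x_c = 125.00 mm, y_c = 65.67 mm

bottom flange: A = 250 × 30 = 7500.00, centroid at (125.00, 15.00).
web: A = 28 × 150 = 4200.00, centroid at (125.00, 105.00).
top flange: A = 180 × 10 = 1800.00, centroid at (125.00, 185.00).
ΣA = 13500.00 mm², ΣAx_c = 1687500.00 mm³, ΣAy_c = 886500.00 mm³.
x_c = 1687500.00/13500.00 = 125.00 mm; y_c = 886500.00/13500.00 = 65.67 mm.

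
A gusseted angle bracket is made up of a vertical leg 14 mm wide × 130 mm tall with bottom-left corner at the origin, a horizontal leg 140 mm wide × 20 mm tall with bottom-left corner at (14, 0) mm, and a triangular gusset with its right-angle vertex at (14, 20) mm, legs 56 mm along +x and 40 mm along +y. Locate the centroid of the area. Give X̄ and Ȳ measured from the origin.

Part | A | x̄ᵢ | ȳᵢ | A·x̄ᵢ | A·ȳᵢ
vertical leg | 1820.00 | 7.00 | 65.00 | 12740.00 | 118300.00
horizontal leg | 2800.00 | 84.00 | 10.00 | 235200.00 | 28000.00
gusset | 1120.00 | 32.67 | 33.33 | 36586.67 | 37333.33
Σ | 5740.00 |  |  | 284526.67 | 183633.33
X̄ = 284526.67 / 5740.00 = 49.57 mm
Ȳ = 183633.33 / 5740.00 = 31.99 mm

X̄ = 49.57 mm, Ȳ = 31.99 mm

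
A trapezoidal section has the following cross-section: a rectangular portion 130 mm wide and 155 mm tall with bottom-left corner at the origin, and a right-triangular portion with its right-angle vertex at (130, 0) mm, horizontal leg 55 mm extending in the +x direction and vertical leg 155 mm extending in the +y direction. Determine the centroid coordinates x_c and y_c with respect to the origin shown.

rectangular portion: A = 130 × 155 = 20150.00, centroid at (65.00, 77.50).
triangular portion: A = ½·55·155 = 4262.50, centroid at (148.33, 51.67).
ΣA = 24412.50 mm², ΣAx_c = 1942020.83 mm³, ΣAy_c = 1781854.17 mm³.
x_c = 1942020.83/24412.50 = 79.55 mm; y_c = 1781854.17/24412.50 = 72.99 mm.

x_c = 79.55 mm, y_c = 72.99 mm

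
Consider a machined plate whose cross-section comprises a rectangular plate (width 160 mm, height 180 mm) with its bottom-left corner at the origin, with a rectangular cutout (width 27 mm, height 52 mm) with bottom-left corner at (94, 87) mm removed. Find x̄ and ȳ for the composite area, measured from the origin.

plate: A = 160 × 180 = 28800.00, centroid at (80.00, 90.00).
hole: A = −(27 × 52) = -1404.00, centroid at (107.50, 113.00).
ΣA = 27396.00 mm², ΣAx̄ = 2153070.00 mm³, ΣAȳ = 2433348.00 mm³.
x̄ = 2153070.00/27396.00 = 78.59 mm; ȳ = 2433348.00/27396.00 = 88.82 mm.

x̄ = 78.59 mm, ȳ = 88.82 mm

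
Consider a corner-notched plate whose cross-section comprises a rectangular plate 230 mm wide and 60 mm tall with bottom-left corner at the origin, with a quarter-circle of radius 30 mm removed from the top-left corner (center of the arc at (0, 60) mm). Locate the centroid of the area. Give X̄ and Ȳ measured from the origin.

X̄ = 120.52 mm, Ȳ = 29.07 mm

Part | A | x̄ᵢ | ȳᵢ | A·x̄ᵢ | A·ȳᵢ
plate | 13800.00 | 115.00 | 30.00 | 1587000.00 | 414000.00
removed quarter-circle | -706.86 | 12.73 | 47.27 | -9000.00 | -33411.50
Σ | 13093.14 |  |  | 1578000.00 | 380588.50
X̄ = 1578000.00 / 13093.14 = 120.52 mm
Ȳ = 380588.50 / 13093.14 = 29.07 mm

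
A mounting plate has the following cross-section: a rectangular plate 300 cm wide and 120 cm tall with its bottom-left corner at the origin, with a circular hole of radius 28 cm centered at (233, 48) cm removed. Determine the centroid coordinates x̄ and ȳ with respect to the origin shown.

plate: A = 300 × 120 = 36000.00, centroid at (150.00, 60.00).
hole: A = −π·28² = -2463.01, centroid at (233.00, 48.00).
ΣA = 33536.99 cm², ΣAx̄ = 4826118.99 cm³, ΣAȳ = 2041775.59 cm³.
x̄ = 4826118.99/33536.99 = 143.90 cm; ȳ = 2041775.59/33536.99 = 60.88 cm.

x̄ = 143.90 cm, ȳ = 60.88 cm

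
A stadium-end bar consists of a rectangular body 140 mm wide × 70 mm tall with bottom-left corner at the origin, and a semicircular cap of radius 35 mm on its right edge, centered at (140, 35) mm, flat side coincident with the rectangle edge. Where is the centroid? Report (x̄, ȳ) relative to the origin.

x̄ = 83.93 mm, ȳ = 35.00 mm

rectangular body: A = 140 × 70 = 9800.00, centroid at (70.00, 35.00).
semicircular end: A = ½π·35² = 1924.23, centroid at (154.85, 35.00).
ΣA = 11724.23 mm²
ΣAx̄ = (9800.00)(70.00) + (1924.23)(154.85) = 983974.90 mm³
ΣAȳ = (9800.00)(35.00) + (1924.23)(35.00) = 410347.89 mm³
x̄ = 983974.90 / 11724.23 = 83.93 mm
ȳ = 410347.89 / 11724.23 = 35.00 mm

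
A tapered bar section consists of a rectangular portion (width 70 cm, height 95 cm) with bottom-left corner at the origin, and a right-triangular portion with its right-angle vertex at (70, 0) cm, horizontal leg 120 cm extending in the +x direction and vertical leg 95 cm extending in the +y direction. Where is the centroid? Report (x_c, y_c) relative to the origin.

Part | A | x̄ᵢ | ȳᵢ | A·x̄ᵢ | A·ȳᵢ
rectangular portion | 6650.00 | 35.00 | 47.50 | 232750.00 | 315875.00
triangular portion | 5700.00 | 110.00 | 31.67 | 627000.00 | 180500.00
Σ | 12350.00 |  |  | 859750.00 | 496375.00
x_c = 859750.00 / 12350.00 = 69.62 cm
y_c = 496375.00 / 12350.00 = 40.19 cm

x_c = 69.62 cm, y_c = 40.19 cm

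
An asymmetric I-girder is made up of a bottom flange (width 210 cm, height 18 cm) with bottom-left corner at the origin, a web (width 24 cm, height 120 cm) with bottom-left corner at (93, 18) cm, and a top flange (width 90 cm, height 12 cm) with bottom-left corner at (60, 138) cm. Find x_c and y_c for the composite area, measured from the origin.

bottom flange: A = 210 × 18 = 3780.00, centroid at (105.00, 9.00).
web: A = 24 × 120 = 2880.00, centroid at (105.00, 78.00).
top flange: A = 90 × 12 = 1080.00, centroid at (105.00, 144.00).
ΣA = 7740.00 cm²
ΣAx_c = (3780.00)(105.00) + (2880.00)(105.00) + (1080.00)(105.00) = 812700.00 cm³
ΣAy_c = (3780.00)(9.00) + (2880.00)(78.00) + (1080.00)(144.00) = 414180.00 cm³
x_c = 812700.00 / 7740.00 = 105.00 cm
y_c = 414180.00 / 7740.00 = 53.51 cm

x_c = 105.00 cm, y_c = 53.51 cm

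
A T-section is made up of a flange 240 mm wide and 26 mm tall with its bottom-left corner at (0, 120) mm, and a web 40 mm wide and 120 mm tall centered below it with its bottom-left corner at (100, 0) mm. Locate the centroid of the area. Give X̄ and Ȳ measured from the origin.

X̄ = 120.00 mm, Ȳ = 101.26 mm

Part | A | x̄ᵢ | ȳᵢ | A·x̄ᵢ | A·ȳᵢ
web | 4800.00 | 120.00 | 60.00 | 576000.00 | 288000.00
flange | 6240.00 | 120.00 | 133.00 | 748800.00 | 829920.00
Σ | 11040.00 |  |  | 1324800.00 | 1117920.00
X̄ = 1324800.00 / 11040.00 = 120.00 mm
Ȳ = 1117920.00 / 11040.00 = 101.26 mm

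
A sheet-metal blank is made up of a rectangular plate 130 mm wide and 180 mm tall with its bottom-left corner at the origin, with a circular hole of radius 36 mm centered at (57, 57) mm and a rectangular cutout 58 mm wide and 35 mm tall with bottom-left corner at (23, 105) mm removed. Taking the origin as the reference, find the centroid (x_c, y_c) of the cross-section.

x_c = 68.41 mm, y_c = 93.95 mm

Part | A | x̄ᵢ | ȳᵢ | A·x̄ᵢ | A·ȳᵢ
plate | 23400.00 | 65.00 | 90.00 | 1521000.00 | 2106000.00
hole 1 | -4071.50 | 57.00 | 57.00 | -232075.73 | -232075.73
hole 2 | -2030.00 | 52.00 | 122.50 | -105560.00 | -248675.00
Σ | 17298.50 |  |  | 1183364.27 | 1625249.27
x_c = 1183364.27 / 17298.50 = 68.41 mm
y_c = 1625249.27 / 17298.50 = 93.95 mm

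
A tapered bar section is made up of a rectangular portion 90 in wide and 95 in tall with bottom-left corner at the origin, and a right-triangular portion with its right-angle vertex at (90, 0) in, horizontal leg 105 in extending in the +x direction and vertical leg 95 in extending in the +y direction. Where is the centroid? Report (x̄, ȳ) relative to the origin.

rectangular portion: A = 90 × 95 = 8550.00, centroid at (45.00, 47.50).
triangular portion: A = ½·105·95 = 4987.50, centroid at (125.00, 31.67).
ΣA = 13537.50 in², ΣAx̄ = 1008187.50 in³, ΣAȳ = 564062.50 in³.
x̄ = 1008187.50/13537.50 = 74.47 in; ȳ = 564062.50/13537.50 = 41.67 in.

x̄ = 74.47 in, ȳ = 41.67 in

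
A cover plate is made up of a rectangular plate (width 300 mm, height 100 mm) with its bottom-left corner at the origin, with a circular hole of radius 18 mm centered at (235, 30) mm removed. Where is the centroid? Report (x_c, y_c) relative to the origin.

x_c = 147.01 mm, y_c = 50.70 mm

plate: A = 300 × 100 = 30000.00, centroid at (150.00, 50.00).
hole: A = −π·18² = -1017.88, centroid at (235.00, 30.00).
ΣA = 28982.12 mm²
ΣAx_c = (30000.00)(150.00) + (-1017.88)(235.00) = 4260799.14 mm³
ΣAy_c = (30000.00)(50.00) + (-1017.88)(30.00) = 1469463.72 mm³
x_c = 4260799.14 / 28982.12 = 147.01 mm
y_c = 1469463.72 / 28982.12 = 50.70 mm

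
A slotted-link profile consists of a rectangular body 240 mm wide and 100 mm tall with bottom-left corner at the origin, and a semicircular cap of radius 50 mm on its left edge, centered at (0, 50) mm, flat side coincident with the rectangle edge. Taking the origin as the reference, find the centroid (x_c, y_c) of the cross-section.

Part | A | x̄ᵢ | ȳᵢ | A·x̄ᵢ | A·ȳᵢ
rectangular body | 24000.00 | 120.00 | 50.00 | 2880000.00 | 1200000.00
semicircular end | 3926.99 | -21.22 | 50.00 | -83333.33 | 196349.54
Σ | 27926.99 |  |  | 2796666.67 | 1396349.54
x_c = 2796666.67 / 27926.99 = 100.14 mm
y_c = 1396349.54 / 27926.99 = 50.00 mm

x_c = 100.14 mm, y_c = 50.00 mm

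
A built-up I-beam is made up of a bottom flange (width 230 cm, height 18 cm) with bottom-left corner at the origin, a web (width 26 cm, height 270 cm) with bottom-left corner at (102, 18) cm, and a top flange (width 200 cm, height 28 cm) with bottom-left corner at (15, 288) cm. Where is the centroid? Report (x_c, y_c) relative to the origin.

bottom flange: A = 230 × 18 = 4140.00, centroid at (115.00, 9.00).
web: A = 26 × 270 = 7020.00, centroid at (115.00, 153.00).
top flange: A = 200 × 28 = 5600.00, centroid at (115.00, 302.00).
ΣA = 16760.00 cm²
ΣAx_c = (4140.00)(115.00) + (7020.00)(115.00) + (5600.00)(115.00) = 1927400.00 cm³
ΣAy_c = (4140.00)(9.00) + (7020.00)(153.00) + (5600.00)(302.00) = 2802520.00 cm³
x_c = 1927400.00 / 16760.00 = 115.00 cm
y_c = 2802520.00 / 16760.00 = 167.21 cm

x_c = 115.00 cm, y_c = 167.21 cm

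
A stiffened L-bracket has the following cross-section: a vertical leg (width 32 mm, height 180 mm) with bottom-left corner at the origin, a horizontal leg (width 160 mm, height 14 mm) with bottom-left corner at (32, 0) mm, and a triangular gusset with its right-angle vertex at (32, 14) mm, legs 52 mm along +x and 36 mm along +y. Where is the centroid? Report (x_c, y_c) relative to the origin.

vertical leg: A = 32 × 180 = 5760.00, centroid at (16.00, 90.00).
horizontal leg: A = 160 × 14 = 2240.00, centroid at (112.00, 7.00).
gusset: A = ½·52·36 = 936.00, centroid at (49.33, 26.00).
ΣA = 8936.00 mm²
ΣAx_c = (5760.00)(16.00) + (2240.00)(112.00) + (936.00)(49.33) = 389216.00 mm³
ΣAy_c = (5760.00)(90.00) + (2240.00)(7.00) + (936.00)(26.00) = 558416.00 mm³
x_c = 389216.00 / 8936.00 = 43.56 mm
y_c = 558416.00 / 8936.00 = 62.49 mm

x_c = 43.56 mm, y_c = 62.49 mm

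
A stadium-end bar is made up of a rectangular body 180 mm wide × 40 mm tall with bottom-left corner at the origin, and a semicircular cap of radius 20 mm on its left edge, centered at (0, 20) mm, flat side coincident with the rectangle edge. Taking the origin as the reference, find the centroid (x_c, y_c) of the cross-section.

rectangular body: A = 180 × 40 = 7200.00, centroid at (90.00, 20.00).
semicircular end: A = ½π·20² = 628.32, centroid at (-8.49, 20.00).
ΣA = 7828.32 mm²
ΣAx_c = (7200.00)(90.00) + (628.32)(-8.49) = 642666.67 mm³
ΣAy_c = (7200.00)(20.00) + (628.32)(20.00) = 156566.37 mm³
x_c = 642666.67 / 7828.32 = 82.10 mm
y_c = 156566.37 / 7828.32 = 20.00 mm

x_c = 82.10 mm, y_c = 20.00 mm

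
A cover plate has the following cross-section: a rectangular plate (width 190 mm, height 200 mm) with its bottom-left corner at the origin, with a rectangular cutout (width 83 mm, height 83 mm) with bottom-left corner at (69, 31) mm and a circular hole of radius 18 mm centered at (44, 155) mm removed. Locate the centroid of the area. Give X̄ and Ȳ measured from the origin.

X̄ = 93.18 mm, Ȳ = 104.44 mm

plate: A = 190 × 200 = 38000.00, centroid at (95.00, 100.00).
hole 1: A = −(83 × 83) = -6889.00, centroid at (110.50, 72.50).
hole 2: A = −π·18² = -1017.88, centroid at (44.00, 155.00).
ΣA = 30093.12 mm², ΣAX̄ = 2803978.96 mm³, ΣAȲ = 3142776.72 mm³.
X̄ = 2803978.96/30093.12 = 93.18 mm; Ȳ = 3142776.72/30093.12 = 104.44 mm.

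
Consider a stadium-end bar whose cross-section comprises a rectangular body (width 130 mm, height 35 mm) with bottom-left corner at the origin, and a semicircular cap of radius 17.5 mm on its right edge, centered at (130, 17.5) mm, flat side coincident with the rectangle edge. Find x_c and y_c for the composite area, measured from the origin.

rectangular body: A = 130 × 35 = 4550.00, centroid at (65.00, 17.50).
semicircular end: A = ½π·17.5² = 481.06, centroid at (137.43, 17.50).
ΣA = 5031.06 mm²
ΣAx_c = (4550.00)(65.00) + (481.06)(137.43) = 361860.25 mm³
ΣAy_c = (4550.00)(17.50) + (481.06)(17.50) = 88043.49 mm³
x_c = 361860.25 / 5031.06 = 71.93 mm
y_c = 88043.49 / 5031.06 = 17.50 mm

x_c = 71.93 mm, y_c = 17.50 mm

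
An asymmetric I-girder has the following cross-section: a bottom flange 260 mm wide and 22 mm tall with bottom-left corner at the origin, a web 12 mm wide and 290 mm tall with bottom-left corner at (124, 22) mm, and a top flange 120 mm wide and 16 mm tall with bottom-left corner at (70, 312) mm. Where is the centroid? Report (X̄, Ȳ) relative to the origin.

Part | A | x̄ᵢ | ȳᵢ | A·x̄ᵢ | A·ȳᵢ
bottom flange | 5720.00 | 130.00 | 11.00 | 743600.00 | 62920.00
web | 3480.00 | 130.00 | 167.00 | 452400.00 | 581160.00
top flange | 1920.00 | 130.00 | 320.00 | 249600.00 | 614400.00
Σ | 11120.00 |  |  | 1445600.00 | 1258480.00
X̄ = 1445600.00 / 11120.00 = 130.00 mm
Ȳ = 1258480.00 / 11120.00 = 113.17 mm

X̄ = 130.00 mm, Ȳ = 113.17 mm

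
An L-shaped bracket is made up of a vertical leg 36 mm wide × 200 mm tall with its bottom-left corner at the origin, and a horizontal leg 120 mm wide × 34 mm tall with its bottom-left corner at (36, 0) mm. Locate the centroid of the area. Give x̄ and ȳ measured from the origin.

Part | A | x̄ᵢ | ȳᵢ | A·x̄ᵢ | A·ȳᵢ
vertical leg | 7200.00 | 18.00 | 100.00 | 129600.00 | 720000.00
horizontal leg | 4080.00 | 96.00 | 17.00 | 391680.00 | 69360.00
Σ | 11280.00 |  |  | 521280.00 | 789360.00
x̄ = 521280.00 / 11280.00 = 46.21 mm
ȳ = 789360.00 / 11280.00 = 69.98 mm

x̄ = 46.21 mm, ȳ = 69.98 mm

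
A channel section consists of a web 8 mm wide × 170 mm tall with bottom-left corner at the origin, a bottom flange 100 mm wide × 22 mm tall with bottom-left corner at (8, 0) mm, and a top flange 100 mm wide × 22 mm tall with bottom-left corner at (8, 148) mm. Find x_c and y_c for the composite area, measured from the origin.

Part | A | x̄ᵢ | ȳᵢ | A·x̄ᵢ | A·ȳᵢ
web | 1360.00 | 4.00 | 85.00 | 5440.00 | 115600.00
bottom flange | 2200.00 | 58.00 | 11.00 | 127600.00 | 24200.00
top flange | 2200.00 | 58.00 | 159.00 | 127600.00 | 349800.00
Σ | 5760.00 |  |  | 260640.00 | 489600.00
x_c = 260640.00 / 5760.00 = 45.25 mm
y_c = 489600.00 / 5760.00 = 85.00 mm

x_c = 45.25 mm, y_c = 85.00 mm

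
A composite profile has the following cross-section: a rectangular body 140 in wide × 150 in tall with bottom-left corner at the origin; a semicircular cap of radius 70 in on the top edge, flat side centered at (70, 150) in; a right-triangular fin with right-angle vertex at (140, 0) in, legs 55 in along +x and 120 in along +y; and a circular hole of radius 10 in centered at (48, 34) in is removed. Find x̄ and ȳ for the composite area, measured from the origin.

rectangular body: A = 140 × 150 = 21000.00, centroid at (70.00, 75.00).
semicircular top: A = ½π·70² = 7696.90, centroid at (70.00, 179.71).
triangular fin: A = ½·55·120 = 3300.00, centroid at (158.33, 40.00).
hole: A = −π·10² = -314.16, centroid at (48.00, 34.00).
ΣA = 31682.74 in²
ΣAx̄ = (21000.00)(70.00) + (7696.90)(70.00) + (3300.00)(158.33) + (-314.16)(48.00) = 2516203.50 in³
ΣAȳ = (21000.00)(75.00) + (7696.90)(179.71) + (3300.00)(40.00) + (-314.16)(34.00) = 3079520.55 in³
x̄ = 2516203.50 / 31682.74 = 79.42 in
ȳ = 3079520.55 / 31682.74 = 97.20 in

x̄ = 79.42 in, ȳ = 97.20 in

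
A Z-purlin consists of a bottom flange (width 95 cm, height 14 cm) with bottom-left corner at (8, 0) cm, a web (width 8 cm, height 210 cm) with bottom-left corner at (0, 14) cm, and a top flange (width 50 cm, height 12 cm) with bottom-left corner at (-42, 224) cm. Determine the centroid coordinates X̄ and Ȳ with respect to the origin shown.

X̄ = 19.48 cm, Ȳ = 96.19 cm

bottom flange: A = 95 × 14 = 1330.00, centroid at (55.50, 7.00).
web: A = 8 × 210 = 1680.00, centroid at (4.00, 119.00).
top flange: A = 50 × 12 = 600.00, centroid at (-17.00, 230.00).
ΣA = 3610.00 cm²
ΣAX̄ = (1330.00)(55.50) + (1680.00)(4.00) + (600.00)(-17.00) = 70335.00 cm³
ΣAȲ = (1330.00)(7.00) + (1680.00)(119.00) + (600.00)(230.00) = 347230.00 cm³
X̄ = 70335.00 / 3610.00 = 19.48 cm
Ȳ = 347230.00 / 3610.00 = 96.19 cm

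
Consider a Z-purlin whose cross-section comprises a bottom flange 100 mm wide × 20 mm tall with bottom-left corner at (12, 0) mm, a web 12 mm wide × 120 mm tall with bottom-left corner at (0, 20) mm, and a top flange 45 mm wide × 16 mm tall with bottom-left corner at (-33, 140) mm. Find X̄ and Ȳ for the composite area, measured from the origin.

bottom flange: A = 100 × 20 = 2000.00, centroid at (62.00, 10.00).
web: A = 12 × 120 = 1440.00, centroid at (6.00, 80.00).
top flange: A = 45 × 16 = 720.00, centroid at (-10.50, 148.00).
ΣA = 4160.00 mm²
ΣAX̄ = (2000.00)(62.00) + (1440.00)(6.00) + (720.00)(-10.50) = 125080.00 mm³
ΣAȲ = (2000.00)(10.00) + (1440.00)(80.00) + (720.00)(148.00) = 241760.00 mm³
X̄ = 125080.00 / 4160.00 = 30.07 mm
Ȳ = 241760.00 / 4160.00 = 58.12 mm

X̄ = 30.07 mm, Ȳ = 58.12 mm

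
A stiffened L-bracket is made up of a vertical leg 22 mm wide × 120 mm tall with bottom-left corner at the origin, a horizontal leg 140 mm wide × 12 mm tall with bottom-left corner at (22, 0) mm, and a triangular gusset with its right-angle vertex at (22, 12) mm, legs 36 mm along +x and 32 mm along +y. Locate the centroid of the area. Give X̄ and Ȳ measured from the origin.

Part | A | x̄ᵢ | ȳᵢ | A·x̄ᵢ | A·ȳᵢ
vertical leg | 2640.00 | 11.00 | 60.00 | 29040.00 | 158400.00
horizontal leg | 1680.00 | 92.00 | 6.00 | 154560.00 | 10080.00
gusset | 576.00 | 34.00 | 22.67 | 19584.00 | 13056.00
Σ | 4896.00 |  |  | 203184.00 | 181536.00
X̄ = 203184.00 / 4896.00 = 41.50 mm
Ȳ = 181536.00 / 4896.00 = 37.08 mm

X̄ = 41.50 mm, Ȳ = 37.08 mm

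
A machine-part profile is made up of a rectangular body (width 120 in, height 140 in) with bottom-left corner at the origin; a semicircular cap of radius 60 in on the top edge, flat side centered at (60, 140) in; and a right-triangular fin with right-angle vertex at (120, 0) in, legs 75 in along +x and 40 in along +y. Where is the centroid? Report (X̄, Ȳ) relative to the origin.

rectangular body: A = 120 × 140 = 16800.00, centroid at (60.00, 70.00).
semicircular top: A = ½π·60² = 5654.87, centroid at (60.00, 165.46).
triangular fin: A = ½·75·40 = 1500.00, centroid at (145.00, 13.33).
ΣA = 23954.87 in², ΣAX̄ = 1564792.01 in³, ΣAȲ = 2131681.35 in³.
X̄ = 1564792.01/23954.87 = 65.32 in; Ȳ = 2131681.35/23954.87 = 88.99 in.

X̄ = 65.32 in, Ȳ = 88.99 in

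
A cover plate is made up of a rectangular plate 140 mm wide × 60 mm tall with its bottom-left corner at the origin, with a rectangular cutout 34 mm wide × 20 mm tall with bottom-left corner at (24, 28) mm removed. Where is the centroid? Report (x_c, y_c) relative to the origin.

x_c = 72.55 mm, y_c = 29.30 mm

Part | A | x̄ᵢ | ȳᵢ | A·x̄ᵢ | A·ȳᵢ
plate | 8400.00 | 70.00 | 30.00 | 588000.00 | 252000.00
hole | -680.00 | 41.00 | 38.00 | -27880.00 | -25840.00
Σ | 7720.00 |  |  | 560120.00 | 226160.00
x_c = 560120.00 / 7720.00 = 72.55 mm
y_c = 226160.00 / 7720.00 = 29.30 mm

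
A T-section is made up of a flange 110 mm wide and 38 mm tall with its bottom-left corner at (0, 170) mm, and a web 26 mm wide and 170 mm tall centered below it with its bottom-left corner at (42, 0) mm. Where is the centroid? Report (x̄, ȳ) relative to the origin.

Part | A | x̄ᵢ | ȳᵢ | A·x̄ᵢ | A·ȳᵢ
web | 4420.00 | 55.00 | 85.00 | 243100.00 | 375700.00
flange | 4180.00 | 55.00 | 189.00 | 229900.00 | 790020.00
Σ | 8600.00 |  |  | 473000.00 | 1165720.00
x̄ = 473000.00 / 8600.00 = 55.00 mm
ȳ = 1165720.00 / 8600.00 = 135.55 mm

x̄ = 55.00 mm, ȳ = 135.55 mm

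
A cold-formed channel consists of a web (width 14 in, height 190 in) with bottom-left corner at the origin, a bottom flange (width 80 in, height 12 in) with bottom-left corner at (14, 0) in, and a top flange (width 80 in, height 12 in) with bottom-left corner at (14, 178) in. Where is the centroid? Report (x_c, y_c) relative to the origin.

web: A = 14 × 190 = 2660.00, centroid at (7.00, 95.00).
bottom flange: A = 80 × 12 = 960.00, centroid at (54.00, 6.00).
top flange: A = 80 × 12 = 960.00, centroid at (54.00, 184.00).
ΣA = 4580.00 in², ΣAx_c = 122300.00 in³, ΣAy_c = 435100.00 in³.
x_c = 122300.00/4580.00 = 26.70 in; y_c = 435100.00/4580.00 = 95.00 in.

x_c = 26.70 in, y_c = 95.00 in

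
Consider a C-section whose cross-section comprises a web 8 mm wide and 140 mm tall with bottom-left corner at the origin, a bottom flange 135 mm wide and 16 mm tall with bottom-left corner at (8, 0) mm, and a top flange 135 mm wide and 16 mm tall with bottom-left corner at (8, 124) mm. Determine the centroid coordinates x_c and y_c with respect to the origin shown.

web: A = 8 × 140 = 1120.00, centroid at (4.00, 70.00).
bottom flange: A = 135 × 16 = 2160.00, centroid at (75.50, 8.00).
top flange: A = 135 × 16 = 2160.00, centroid at (75.50, 132.00).
ΣA = 5440.00 mm², ΣAx_c = 330640.00 mm³, ΣAy_c = 380800.00 mm³.
x_c = 330640.00/5440.00 = 60.78 mm; y_c = 380800.00/5440.00 = 70.00 mm.

x_c = 60.78 mm, y_c = 70.00 mm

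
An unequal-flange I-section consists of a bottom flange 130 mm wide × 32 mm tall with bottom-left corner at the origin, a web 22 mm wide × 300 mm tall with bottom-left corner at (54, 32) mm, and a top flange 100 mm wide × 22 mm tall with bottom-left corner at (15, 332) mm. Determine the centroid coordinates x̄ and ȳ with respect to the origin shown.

x̄ = 65.00 mm, ȳ = 156.05 mm

Part | A | x̄ᵢ | ȳᵢ | A·x̄ᵢ | A·ȳᵢ
bottom flange | 4160.00 | 65.00 | 16.00 | 270400.00 | 66560.00
web | 6600.00 | 65.00 | 182.00 | 429000.00 | 1201200.00
top flange | 2200.00 | 65.00 | 343.00 | 143000.00 | 754600.00
Σ | 12960.00 |  |  | 842400.00 | 2022360.00
x̄ = 842400.00 / 12960.00 = 65.00 mm
ȳ = 2022360.00 / 12960.00 = 156.05 mm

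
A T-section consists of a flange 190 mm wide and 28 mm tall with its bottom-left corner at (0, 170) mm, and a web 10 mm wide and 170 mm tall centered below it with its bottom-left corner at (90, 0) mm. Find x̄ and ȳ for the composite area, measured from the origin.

x̄ = 95.00 mm, ȳ = 160.03 mm

web: A = 10 × 170 = 1700.00, centroid at (95.00, 85.00).
flange: A = 190 × 28 = 5320.00, centroid at (95.00, 184.00).
ΣA = 7020.00 mm², ΣAx̄ = 666900.00 mm³, ΣAȳ = 1123380.00 mm³.
x̄ = 666900.00/7020.00 = 95.00 mm; ȳ = 1123380.00/7020.00 = 160.03 mm.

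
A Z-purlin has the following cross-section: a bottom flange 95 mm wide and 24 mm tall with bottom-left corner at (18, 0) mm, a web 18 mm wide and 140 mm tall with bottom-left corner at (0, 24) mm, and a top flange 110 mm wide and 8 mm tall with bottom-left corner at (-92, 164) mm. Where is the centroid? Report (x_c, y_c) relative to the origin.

Part | A | x̄ᵢ | ȳᵢ | A·x̄ᵢ | A·ȳᵢ
bottom flange | 2280.00 | 65.50 | 12.00 | 149340.00 | 27360.00
web | 2520.00 | 9.00 | 94.00 | 22680.00 | 236880.00
top flange | 880.00 | -37.00 | 168.00 | -32560.00 | 147840.00
Σ | 5680.00 |  |  | 139460.00 | 412080.00
x_c = 139460.00 / 5680.00 = 24.55 mm
y_c = 412080.00 / 5680.00 = 72.55 mm

x_c = 24.55 mm, y_c = 72.55 mm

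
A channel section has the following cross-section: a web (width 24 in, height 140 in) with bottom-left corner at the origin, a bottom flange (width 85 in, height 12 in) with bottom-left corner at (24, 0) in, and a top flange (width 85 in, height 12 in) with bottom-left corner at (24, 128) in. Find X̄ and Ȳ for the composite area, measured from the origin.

Part | A | x̄ᵢ | ȳᵢ | A·x̄ᵢ | A·ȳᵢ
web | 3360.00 | 12.00 | 70.00 | 40320.00 | 235200.00
bottom flange | 1020.00 | 66.50 | 6.00 | 67830.00 | 6120.00
top flange | 1020.00 | 66.50 | 134.00 | 67830.00 | 136680.00
Σ | 5400.00 |  |  | 175980.00 | 378000.00
X̄ = 175980.00 / 5400.00 = 32.59 in
Ȳ = 378000.00 / 5400.00 = 70.00 in

X̄ = 32.59 in, Ȳ = 70.00 in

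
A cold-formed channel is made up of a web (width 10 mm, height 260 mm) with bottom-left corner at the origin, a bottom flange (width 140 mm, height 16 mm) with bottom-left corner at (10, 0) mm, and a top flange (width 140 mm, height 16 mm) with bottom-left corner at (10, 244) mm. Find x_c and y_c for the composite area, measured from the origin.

x_c = 52.46 mm, y_c = 130.00 mm

Part | A | x̄ᵢ | ȳᵢ | A·x̄ᵢ | A·ȳᵢ
web | 2600.00 | 5.00 | 130.00 | 13000.00 | 338000.00
bottom flange | 2240.00 | 80.00 | 8.00 | 179200.00 | 17920.00
top flange | 2240.00 | 80.00 | 252.00 | 179200.00 | 564480.00
Σ | 7080.00 |  |  | 371400.00 | 920400.00
x_c = 371400.00 / 7080.00 = 52.46 mm
y_c = 920400.00 / 7080.00 = 130.00 mm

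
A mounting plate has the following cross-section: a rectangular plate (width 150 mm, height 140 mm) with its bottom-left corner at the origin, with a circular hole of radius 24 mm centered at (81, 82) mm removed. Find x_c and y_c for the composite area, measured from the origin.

plate: A = 150 × 140 = 21000.00, centroid at (75.00, 70.00).
hole: A = −π·24² = -1809.56, centroid at (81.00, 82.00).
ΣA = 19190.44 mm², ΣAx_c = 1428425.85 mm³, ΣAy_c = 1321616.30 mm³.
x_c = 1428425.85/19190.44 = 74.43 mm; y_c = 1321616.30/19190.44 = 68.87 mm.

x_c = 74.43 mm, y_c = 68.87 mm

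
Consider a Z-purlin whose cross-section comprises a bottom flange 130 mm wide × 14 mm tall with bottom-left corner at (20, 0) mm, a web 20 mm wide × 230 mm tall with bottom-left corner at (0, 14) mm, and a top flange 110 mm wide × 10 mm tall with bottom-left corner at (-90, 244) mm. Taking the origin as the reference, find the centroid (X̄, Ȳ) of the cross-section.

bottom flange: A = 130 × 14 = 1820.00, centroid at (85.00, 7.00).
web: A = 20 × 230 = 4600.00, centroid at (10.00, 129.00).
top flange: A = 110 × 10 = 1100.00, centroid at (-35.00, 249.00).
ΣA = 7520.00 mm²
ΣAX̄ = (1820.00)(85.00) + (4600.00)(10.00) + (1100.00)(-35.00) = 162200.00 mm³
ΣAȲ = (1820.00)(7.00) + (4600.00)(129.00) + (1100.00)(249.00) = 880040.00 mm³
X̄ = 162200.00 / 7520.00 = 21.57 mm
Ȳ = 880040.00 / 7520.00 = 117.03 mm

X̄ = 21.57 mm, Ȳ = 117.03 mm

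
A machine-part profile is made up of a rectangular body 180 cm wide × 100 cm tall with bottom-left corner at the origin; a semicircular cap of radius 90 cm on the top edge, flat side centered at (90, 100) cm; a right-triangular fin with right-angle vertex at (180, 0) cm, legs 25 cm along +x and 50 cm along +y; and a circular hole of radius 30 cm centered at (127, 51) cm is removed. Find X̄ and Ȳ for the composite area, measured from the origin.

rectangular body: A = 180 × 100 = 18000.00, centroid at (90.00, 50.00).
semicircular top: A = ½π·90² = 12723.45, centroid at (90.00, 138.20).
triangular fin: A = ½·25·50 = 625.00, centroid at (188.33, 16.67).
hole: A = −π·30² = -2827.43, centroid at (127.00, 51.00).
ΣA = 28521.02 cm², ΣAX̄ = 2523734.82 cm³, ΣAȲ = 2524562.59 cm³.
X̄ = 2523734.82/28521.02 = 88.49 cm; Ȳ = 2524562.59/28521.02 = 88.52 cm.

X̄ = 88.49 cm, Ȳ = 88.52 cm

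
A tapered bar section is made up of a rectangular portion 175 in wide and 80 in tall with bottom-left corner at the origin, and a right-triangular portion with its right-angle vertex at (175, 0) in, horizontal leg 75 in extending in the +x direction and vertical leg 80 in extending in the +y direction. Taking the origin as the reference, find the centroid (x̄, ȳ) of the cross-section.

x̄ = 107.35 in, ȳ = 37.65 in

rectangular portion: A = 175 × 80 = 14000.00, centroid at (87.50, 40.00).
triangular portion: A = ½·75·80 = 3000.00, centroid at (200.00, 26.67).
ΣA = 17000.00 in², ΣAx̄ = 1825000.00 in³, ΣAȳ = 640000.00 in³.
x̄ = 1825000.00/17000.00 = 107.35 in; ȳ = 640000.00/17000.00 = 37.65 in.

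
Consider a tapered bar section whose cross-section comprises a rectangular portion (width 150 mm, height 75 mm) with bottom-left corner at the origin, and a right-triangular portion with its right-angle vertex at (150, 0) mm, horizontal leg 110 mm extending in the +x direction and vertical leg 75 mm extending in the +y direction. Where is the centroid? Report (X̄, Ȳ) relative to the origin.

rectangular portion: A = 150 × 75 = 11250.00, centroid at (75.00, 37.50).
triangular portion: A = ½·110·75 = 4125.00, centroid at (186.67, 25.00).
ΣA = 15375.00 mm², ΣAX̄ = 1613750.00 mm³, ΣAȲ = 525000.00 mm³.
X̄ = 1613750.00/15375.00 = 104.96 mm; Ȳ = 525000.00/15375.00 = 34.15 mm.

X̄ = 104.96 mm, Ȳ = 34.15 mm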